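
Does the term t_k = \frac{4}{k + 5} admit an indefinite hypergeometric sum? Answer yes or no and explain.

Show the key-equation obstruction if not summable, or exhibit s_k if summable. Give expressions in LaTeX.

The ratio is (k + 5)/(k + 6).
A = k + 5, B = k + 6, C = 1.
Solve (k + 5)·f(k+1) − (k + 5)·f(k) = 1.
Degrees (1,1,0) ⇒ d ≤ 0.
Write f(k) = c0. Then LHS − RHS = -1, requiring -1 = 0: contradictory. No certificate.

No — the linear system for f has no solution.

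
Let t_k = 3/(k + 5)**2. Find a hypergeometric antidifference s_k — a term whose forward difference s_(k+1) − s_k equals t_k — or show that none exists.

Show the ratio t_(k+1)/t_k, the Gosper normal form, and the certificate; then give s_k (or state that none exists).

Compute t_(k+1)/t_k: get (k + 5)**2/(k + 6)**2.
Take A(k)=k**2 + 10*k + 25, B(k)=k**2 + 12*k + 36, C(k)=1.
Need (k**2 + 10*k + 25)·f(k+1) − (k**2 + 10*k + 25)·f(k) = 1.
Degrees (2,2,0) ⇒ d ≤ 0.
f = c0 ⇒ A·f(k+1) − B(k−1)·f(k) − C = -1. The system {-1 = 0} is inconsistent; no antidifference.

none (Gosper's algorithm certifies no s_k)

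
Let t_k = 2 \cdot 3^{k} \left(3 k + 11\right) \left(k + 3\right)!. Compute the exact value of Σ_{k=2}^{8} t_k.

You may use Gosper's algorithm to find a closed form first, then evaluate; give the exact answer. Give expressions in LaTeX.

t_(k+1)/t_k = 3*(k + 4)*(3*k + 14)/(3*k + 11).
So A=3*k + 12 and B=1, with C=k + 11/3.
Solve (3*k + 12)·f(k+1) − (1)·f(k) = k + 11/3.
From deg A=1, deg B=0, deg C=1: d=0.
Coefficient equations give f(k) = 1/3.
Get s_k = R·t_k = 2*3**k*factorial(k + 3) with R(k) = B(k−1)f(k)/C(k) = 1/(3*k + 11).
Check: Δs_k = 2*3**k*(3*k + 11)*factorial(k + 3). ✓
Telescoping: Σ = s_(9) − s_(2) = 18856376985600 − (2160) = 18856376983440.

Σ = 18856376983440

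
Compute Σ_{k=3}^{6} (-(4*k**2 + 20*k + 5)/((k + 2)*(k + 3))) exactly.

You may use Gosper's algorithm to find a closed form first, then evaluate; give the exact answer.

Σ = -644/45

Step 1: r(k) = (k + 2)*(20*k + 4*(k + 1)**2 + 25)/((k + 4)*(4*k**2 + 20*k + 5)).
So A=k + 2 and B=k + 4, with C=k**2 + 5*k + 5/4.
Key eq: (k + 2)·f(k+1) = (k + 3)·f(k) + (k**2 + 5*k + 5/4).
deg f ≤ 2 (via 1,1,2).
Match coefficients ⇒ f(k) = k*(8*k - 3)/8.
So s_k = (B(k−1)f/C)·t_k = (k*(k + 3)*(8*k - 3)/(2*(4*k**2 + 20*k + 5)))·t_k = k*(3 - 8*k)/(2*(k + 2)).
Δs = (-4*k**2 - 20*k - 5)/(k**2 + 5*k + 6), as required.
Telescoping: Σ = s_(7) − s_(3) = -371/18 − (-63/10) = -644/45.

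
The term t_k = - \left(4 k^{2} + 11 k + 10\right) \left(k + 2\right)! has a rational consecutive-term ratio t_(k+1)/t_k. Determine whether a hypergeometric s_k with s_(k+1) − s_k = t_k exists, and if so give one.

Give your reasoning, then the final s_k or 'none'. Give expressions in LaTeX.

t_(k+1)/t_k = (k + 3)*(11*k + 4*(k + 1)**2 + 21)/(4*k**2 + 11*k + 10).
Gosper form: A/B · C(k+1)/C(k) with A=k + 3, B=1, C=k**2 + 11*k/4 + 5/2.
f must satisfy (k + 3)·f(k+1) − (1)·f(k) = k**2 + 11*k/4 + 5/2.
d = 1 from the (1,0,2) case.
Solve for f: f(k) = (4*k - 1)/4 (degree 1 ≤ 1).
Certificate R = B(k−1)f/C = (4*k - 1)/(4*k**2 + 11*k + 10) gives s_k = -(4*k - 1)*factorial(k + 2).
s_(k+1) − s_k = -(4*k**2 + 11*k + 10)*factorial(k + 2) = t_k.

s_k = - \left(4 k - 1\right) \left(k + 2\right)!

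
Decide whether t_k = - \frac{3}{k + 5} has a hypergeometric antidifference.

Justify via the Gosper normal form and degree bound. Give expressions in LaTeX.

No — t_k has no hypergeometric antidifference.

Compute t_(k+1)/t_k: get (k + 5)/(k + 6).
Factor: A=k + 5; B=k + 6; C=1.
Need (k + 5)·f(k+1) − (k + 5)·f(k) = 1.
From deg A=1, deg B=1, deg C=0: d=0.
Put f(k) = c0: A·f(k+1) − B(k−1)·f(k) − C = -1; need -1 = 0 — inconsistent ⇒ no f, not summable.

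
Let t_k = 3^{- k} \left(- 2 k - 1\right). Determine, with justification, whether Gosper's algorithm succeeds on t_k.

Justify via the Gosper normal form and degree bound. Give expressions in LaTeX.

Yes. s_k = 3^{1 - k} \left(k + 1\right).

Step 1: r(k) = (2*k + 3)/(3*(2*k + 1)).
So A=1/3 and B=1, with C=k + 1/2.
Need (1/3)·f(k+1) − (1)·f(k) = k + 1/2.
deg f ≤ 1 (via 0,0,1).
Match coefficients ⇒ f(k) = -3*(k + 1)/2.
Get s_k = R·t_k = 3**(1 - k)*(k + 1) with R(k) = B(k−1)f(k)/C(k) = -3*(k + 1)/(2*k + 1).
Check: Δs_k = (-2*k - 1)/3**k. ✓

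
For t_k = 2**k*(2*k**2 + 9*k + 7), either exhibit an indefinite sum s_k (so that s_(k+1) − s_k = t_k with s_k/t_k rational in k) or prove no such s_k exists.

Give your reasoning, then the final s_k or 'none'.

Step 1: r(k) = 2*(2*k**2 + 13*k + 18)/(2*k**2 + 9*k + 7).
Take A(k)=2, B(k)=1, C(k)=k**2 + 9*k/2 + 7/2.
Set up (2)·f(k+1) − (1)·f(k) − (k**2 + 9*k/2 + 7/2) = 0.
Bound: deg f ≤ 2.
Solve for f: f(k) = (2*k**2 + k + 1)/2 (degree 2 ≤ 2).
Certificate R = B(k−1)f/C = (2*k**2 + k + 1)/((k + 1)*(2*k + 7)) gives s_k = 2**k*(2*k**2 + k + 1).
Check: Δs_k = 2**k*(2*k**2 + 9*k + 7). ✓

s_k = 2**k*(2*k**2 + k + 1)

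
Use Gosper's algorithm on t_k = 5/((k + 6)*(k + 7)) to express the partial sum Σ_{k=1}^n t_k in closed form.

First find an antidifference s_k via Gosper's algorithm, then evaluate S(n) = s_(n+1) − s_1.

S(n) = 5*n/(7*(n + 7))

The ratio is (k + 6)/(k + 8).
Take A(k)=k + 6, B(k)=k + 8, C(k)=1.
Need (k + 6)·f(k+1) − (k + 7)·f(k) = 1.
Degrees (1,1,0) ⇒ d ≤ 1.
Coefficient equations give f(k) = k/6.
Then R = B(k−1)f/C = k*(k + 7)/6, so s_k = R(k)·t_k = 5*k/(6*(k + 6)).
Δs = 5/(k**2 + 13*k + 42), as required.
s_(n+1) = 5*(n + 1)/(6*(n + 7)) and s_(1) = 5/42, so S(n) = 5*n/(7*(n + 7)).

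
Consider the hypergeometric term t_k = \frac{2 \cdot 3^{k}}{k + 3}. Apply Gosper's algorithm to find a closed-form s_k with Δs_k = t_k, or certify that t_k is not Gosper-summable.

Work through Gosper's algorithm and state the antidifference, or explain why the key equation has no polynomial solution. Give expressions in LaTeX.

t_(k+1)/t_k = 3*(k + 3)/(k + 4).
A = 3*k + 9, B = k + 4, C = 1.
Solve (3*k + 9)·f(k+1) − (k + 3)·f(k) = 1.
Degrees (1,1,0) ⇒ d ≤ -1.
d = -1 < 0 ⇒ no nonzero polynomial f; not summable.

none — t_k is not Gosper-summable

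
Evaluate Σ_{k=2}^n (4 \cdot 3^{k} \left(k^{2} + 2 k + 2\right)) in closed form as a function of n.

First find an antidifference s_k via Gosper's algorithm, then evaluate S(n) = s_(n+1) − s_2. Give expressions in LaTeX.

r(k) = 3*(k**2 + 4*k + 5)/(k**2 + 2*k + 2) after simplifying.
Factor: A=3; B=1; C=k**2 + 2*k + 2.
Need (3)·f(k+1) − (1)·f(k) = k**2 + 2*k + 2.
Degrees (0,0,2) ⇒ d ≤ 2.
A polynomial solution: f(k) = (k**2 - k + 2)/2.
Get s_k = R·t_k = 2*3**k*(k**2 - k + 2) with R(k) = B(k−1)f(k)/C(k) = (k**2 - k + 2)/(2*(k**2 + 2*k + 2)).
Δs = 4*3**k*(k**2 + 2*k + 2), as required.
Telescope: S(n) = s_(n+1) − s_(2) = 6*3**n*(n**2 + n + 2) − (72) = 6*3**n*n**2 + 6*3**n*n + 12*3**n - 72.

S(n) = 6 \cdot 3^{n} n^{2} + 6 \cdot 3^{n} n + 12 \cdot 3^{n} - 72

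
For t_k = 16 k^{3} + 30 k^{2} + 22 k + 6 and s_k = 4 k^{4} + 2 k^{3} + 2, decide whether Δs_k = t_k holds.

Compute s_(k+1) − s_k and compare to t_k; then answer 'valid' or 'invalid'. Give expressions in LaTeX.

s_(k+1) = 4*(k + 1)**4 + 2*(k + 1)**3 + 2
s_(k+1) − s_k = 16*k**3 + 30*k**2 + 22*k + 6
(s_(k+1) − s_k) − t_k = 0

valid (s_(k+1) − s_k reduces to t_k)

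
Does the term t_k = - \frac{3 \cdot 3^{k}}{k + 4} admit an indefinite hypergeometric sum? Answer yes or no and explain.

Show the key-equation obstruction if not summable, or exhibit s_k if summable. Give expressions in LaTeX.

Ratio r(k) = 3*(k + 4)/(k + 5).
So A=3*k + 12 and B=k + 5, with C=1.
Set up (3*k + 12)·f(k+1) − (k + 4)·f(k) − (1) = 0.
deg f ≤ -1 (via 1,1,0).
d = -1 < 0 ⇒ no nonzero polynomial f; not summable.

No; the degree bound rules out any f.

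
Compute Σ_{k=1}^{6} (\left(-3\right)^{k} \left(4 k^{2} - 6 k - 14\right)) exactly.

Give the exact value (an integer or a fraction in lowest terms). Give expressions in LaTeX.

Σ = 56874

Ratio r(k) = 3*(-2*k**2 - k + 8)/(2*k**2 - 3*k - 7).
Gosper form: A/B · C(k+1)/C(k) with A=-3, B=1, C=k**2 - 3*k/2 - 7/2.
Solve (-3)·f(k+1) − (1)·f(k) = k**2 - 3*k/2 - 7/2.
Bound: deg f ≤ 2.
Match coefficients ⇒ f(k) = -(k**2 - 3*k - 2)/4.
Then R = B(k−1)f/C = -(k**2 - 3*k - 2)/(2*(2*k**2 - 3*k - 7)), so s_k = R(k)·t_k = (-3)**k*(-k**2 + 3*k + 2).
Δs = (-3)**k*(4*k**2 - 6*k - 14), as required.
Sum = s_(7) − s_(1); s_(7) = 56862, s_(1) = -12 ⇒ 56874.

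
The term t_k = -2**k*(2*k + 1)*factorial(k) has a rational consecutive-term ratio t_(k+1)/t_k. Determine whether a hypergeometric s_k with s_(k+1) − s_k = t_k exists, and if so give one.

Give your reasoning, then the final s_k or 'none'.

s_k = -2**k*factorial(k)

The ratio is 2*(k + 1)*(2*k + 3)/(2*k + 1).
Factor: A=2*k + 2; B=1; C=k + 1/2.
Key eq: (2*k + 2)·f(k+1) = (1)·f(k) + (k + 1/2).
Bound: deg f ≤ 0.
Coefficient equations give f(k) = 1/2.
Certificate R = B(k−1)f/C = 1/(2*k + 1) gives s_k = -2**k*factorial(k).
Verify: -2**k*(2*k + 1)*factorial(k) matches t_k.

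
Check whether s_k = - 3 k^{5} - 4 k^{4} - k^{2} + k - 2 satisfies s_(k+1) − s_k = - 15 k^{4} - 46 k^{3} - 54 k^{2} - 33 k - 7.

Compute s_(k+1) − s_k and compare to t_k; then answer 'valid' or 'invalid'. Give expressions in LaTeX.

s_(k+1) = k - 3*(k + 1)**5 - 4*(k + 1)**4 - (k + 1)**2 - 1
s_(k+1) − s_k = -15*k**4 - 46*k**3 - 54*k**2 - 33*k - 7
(s_(k+1) − s_k) − t_k = 0

valid; difference matches t_k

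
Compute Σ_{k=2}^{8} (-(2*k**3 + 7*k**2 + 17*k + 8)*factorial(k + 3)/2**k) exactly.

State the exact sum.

Σ = -290020020

The ratio is (2*k**4 + 21*k**3 + 89*k**2 + 182*k + 136)/(2*(2*k**3 + 7*k**2 + 17*k + 8)).
Gosper form: A/B · C(k+1)/C(k) with A=k/2 + 2, B=1, C=k**3 + 7*k**2/2 + 17*k/2 + 4.
Solve (k/2 + 2)·f(k+1) − (1)·f(k) = k**3 + 7*k**2/2 + 17*k/2 + 4.
deg f ≤ 2 (via 1,0,3).
A polynomial solution: f(k) = 2*k**2 - k + 2.
Then R = B(k−1)f/C = 2*(2*k**2 - k + 2)/(2*k**3 + 7*k**2 + 17*k + 8), so s_k = R(k)·t_k = -2**(1 - k)*(2*k**2 - k + 2)*factorial(k + 3).
Check: Δs_k = -(2*k**3 + 7*k**2 + 17*k + 8)*factorial(k + 3)/2**k. ✓
Evaluate s at k=9 and k=2: -290020500 and -480; difference -290020020.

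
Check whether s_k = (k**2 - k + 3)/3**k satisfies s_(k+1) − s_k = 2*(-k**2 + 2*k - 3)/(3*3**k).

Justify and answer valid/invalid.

s_(k+1) = (k**2 + k + 3)/(3*3**k)
s_(k+1) − s_k = 2*(-k**2 + 2*k - 3)/(3*3**k)
(s_(k+1) − s_k) − t_k = 0

valid (s_(k+1) − s_k reduces to t_k)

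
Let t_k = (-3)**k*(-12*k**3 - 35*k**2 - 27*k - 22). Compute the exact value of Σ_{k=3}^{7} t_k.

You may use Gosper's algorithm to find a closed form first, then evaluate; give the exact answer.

r(k) = 3*(-12*k**3 - 71*k**2 - 133*k - 96)/(12*k**3 + 35*k**2 + 27*k + 22) after simplifying.
Factor: A=-3; B=1; C=k**3 + 35*k**2/12 + 9*k/4 + 11/6.
f must satisfy (-3)·f(k+1) − (1)·f(k) = k**3 + 35*k**2/12 + 9*k/4 + 11/6.
deg f ≤ 3 (via 0,0,3).
Coefficient equations give f(k) = -(3*k**3 + 2*k**2 - 3*k + 4)/12.
Certificate R = B(k−1)f/C = -(3*k**3 + 2*k**2 - 3*k + 4)/(12*k**3 + 35*k**2 + 27*k + 22) gives s_k = (-3)**k*(3*k**3 + 2*k**2 - 3*k + 4).
s_(k+1) − s_k = (-3)**k*(-12*k**3 - 35*k**2 - 27*k - 22) = t_k.
Evaluate s at k=8 and k=3: 10786284 and -2538; difference 10788822.

Σ = 10788822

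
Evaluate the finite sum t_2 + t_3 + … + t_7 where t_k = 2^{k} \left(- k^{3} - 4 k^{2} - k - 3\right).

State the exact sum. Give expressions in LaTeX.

Σ = -104172

Ratio r(k) = 2*(k**3 + 7*k**2 + 12*k + 9)/(k**3 + 4*k**2 + k + 3).
Factor: A=2; B=1; C=k**3 + 4*k**2 + k + 3.
Need (2)·f(k+1) − (1)·f(k) = k**3 + 4*k**2 + k + 3.
deg f ≤ 3 (via 0,0,3).
Solve for f: f(k) = k**3 - 2*k**2 + 3*k - 1 (degree 3 ≤ 3).
Get s_k = R·t_k = 2**k*(-k**3 + 2*k**2 - 3*k + 1) with R(k) = B(k−1)f(k)/C(k) = (k**3 - 2*k**2 + 3*k - 1)/(k**3 + 4*k**2 + k + 3).
Verify: 2**k*(-k**3 - 4*k**2 - k - 3) matches t_k.
Telescoping: Σ = s_(8) − s_(2) = -104192 − (-20) = -104172.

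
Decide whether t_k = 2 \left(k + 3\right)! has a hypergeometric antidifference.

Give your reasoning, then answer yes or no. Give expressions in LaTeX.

No — key equation has no polynomial f.

r(k) = k + 4 after simplifying.
So A=k + 4 and B=1, with C=1.
Set up (k + 4)·f(k+1) − (1)·f(k) − (1) = 0.
From deg A=1, deg B=0, deg C=0: d=-1.
Negative degree bound (-1): no f exists, t_k not Gosper-summable.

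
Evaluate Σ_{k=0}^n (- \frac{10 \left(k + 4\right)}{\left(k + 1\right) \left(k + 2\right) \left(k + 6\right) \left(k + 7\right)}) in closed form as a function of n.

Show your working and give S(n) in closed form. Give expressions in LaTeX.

S(n) = \frac{5 \left(- n^{2} - 9 n - 8\right)}{6 \left(n^{2} + 9 n + 14\right)}

Compute t_(k+1)/t_k: get (k + 1)*(k + 5)*(k + 6)/((k + 3)*(k + 4)*(k + 8)).
Factor: A=k + 1; B=k + 8; C=k**4 + 16*k**3 + 95*k**2 + 248*k + 240.
Key eq: (k + 1)·f(k+1) = (k + 7)·f(k) + (k**4 + 16*k**3 + 95*k**2 + 248*k + 240).
deg f ≤ 6 (via 1,1,4).
Coefficient equations give f(k) = k*(k + 2)*(k + 3)*(k + 4)*(k + 5)*(k + 7)/12.
R(k) = B(k−1)·f(k)/C(k) = k*(k + 2)*(k + 7)**2/(12*(k + 4)); s_k = R·t_k = 5*k*(-k - 7)/(6*(k**2 + 7*k + 6)).
Check: Δs_k = 10*(-k - 4)/(k**4 + 16*k**3 + 83*k**2 + 152*k + 84). ✓
Telescope: S(n) = s_(n+1) − s_(0) = 5*(-n**2 - 9*n - 8)/(6*(n**2 + 9*n + 14)) − (0) = 5*(-n**2 - 9*n - 8)/(6*(n**2 + 9*n + 14)).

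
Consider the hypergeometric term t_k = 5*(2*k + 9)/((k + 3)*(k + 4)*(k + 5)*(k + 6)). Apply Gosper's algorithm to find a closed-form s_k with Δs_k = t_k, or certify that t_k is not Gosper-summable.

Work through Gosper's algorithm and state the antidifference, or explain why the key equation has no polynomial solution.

r(k) = (k + 3)*(2*k + 11)/((k + 7)*(2*k + 9)) after simplifying.
So A=k + 3 and B=k + 7, with C=k + 9/2.
Need (k + 3)·f(k+1) − (k + 6)·f(k) = k + 9/2.
Bound: deg f ≤ 3.
Coefficient equations give f(k) = k*(k + 4)*(k + 8)/30.
R(k) = B(k−1)·f(k)/C(k) = k*(k + 4)*(k + 6)*(k + 8)/(15*(2*k + 9)); s_k = R·t_k = k*(k + 8)/(3*(k**2 + 8*k + 15)).
s_(k+1) − s_k = 5*(2*k + 9)/(k**4 + 18*k**3 + 119*k**2 + 342*k + 360) = t_k.

s_k = k*(k + 8)/(3*(k**2 + 8*k + 15))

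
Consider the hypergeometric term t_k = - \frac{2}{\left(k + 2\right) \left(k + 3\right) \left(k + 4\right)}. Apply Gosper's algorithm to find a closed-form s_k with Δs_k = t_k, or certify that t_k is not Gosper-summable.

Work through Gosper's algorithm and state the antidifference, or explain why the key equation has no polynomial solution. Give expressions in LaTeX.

s_k = \frac{k \left(- k - 5\right)}{6 \left(k + 2\right) \left(k + 3\right)}

Ratio r(k) = (k + 2)/(k + 5).
Normal form (A,B,C) = (k + 2, k + 5, 1).
Need (k + 2)·f(k+1) − (k + 4)·f(k) = 1.
Degrees (1,1,0) ⇒ d ≤ 2.
Solving with deg f ≤ 2: f(k) = k*(k + 5)/12.
R(k) = B(k−1)·f(k)/C(k) = k*(k + 4)*(k + 5)/12; s_k = R·t_k = k*(-k - 5)/(6*(k + 2)*(k + 3)).
s_(k+1) − s_k = -2/(k**3 + 9*k**2 + 26*k + 24) = t_k.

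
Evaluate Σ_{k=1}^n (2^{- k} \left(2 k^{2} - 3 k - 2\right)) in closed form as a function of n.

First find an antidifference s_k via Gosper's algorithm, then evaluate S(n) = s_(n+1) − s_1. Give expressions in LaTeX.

S(n) = 2^{- n} \left(2^{n + 2} - 2 n^{2} - 5 n - 4\right)

Step 1: r(k) = (2*k**2 + k - 3)/(2*(2*k**2 - 3*k - 2)).
A = 1/2, B = 1, C = k**2 - 3*k/2 - 1.
Solve (1/2)·f(k+1) − (1)·f(k) = k**2 - 3*k/2 - 1.
deg f ≤ 2 (via 0,0,2).
Solving with deg f ≤ 2: f(k) = -2*k**2 - k - 1.
So s_k = (B(k−1)f/C)·t_k = (-2*(2*k**2 + k + 1)/((k - 2)*(2*k + 1)))·t_k = 2**(1 - k)*(-2*k**2 - k - 1).
s_(k+1) − s_k = (2*k**2 - 3*k - 2)/2**k = t_k.
Telescope: S(n) = s_(n+1) − s_(1) = (-2*n**2 - 5*n - 4)/2**n − (-4) = (2**(n + 2) - 2*n**2 - 5*n - 4)/2**n.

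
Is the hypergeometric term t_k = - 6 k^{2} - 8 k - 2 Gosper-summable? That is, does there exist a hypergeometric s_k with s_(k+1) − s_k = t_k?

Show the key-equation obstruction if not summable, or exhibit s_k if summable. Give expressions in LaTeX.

Ratio r(k) = (3*k**2 + 10*k + 8)/(3*k**2 + 4*k + 1).
Factor: A=1; B=1; C=k**2 + 4*k/3 + 1/3.
f must satisfy (1)·f(k+1) − (1)·f(k) = k**2 + 4*k/3 + 1/3.
d = 3 from the (0,0,2) case.
Solving with deg f ≤ 3: f(k) = k*(k + 1)*(2*k - 1)/6.
Get s_k = R·t_k = k*(-2*k**2 - k + 1) with R(k) = B(k−1)f(k)/C(k) = k*(2*k - 1)/(2*(3*k + 1)).
Δs = -6*k**2 - 8*k - 2, as required.

Yes. s_k = k \left(- 2 k^{2} - k + 1\right).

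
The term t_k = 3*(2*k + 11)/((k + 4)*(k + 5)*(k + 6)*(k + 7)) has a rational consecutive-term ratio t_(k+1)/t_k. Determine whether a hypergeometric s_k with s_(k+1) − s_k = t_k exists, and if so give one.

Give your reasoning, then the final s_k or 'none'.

s_k = k*(k + 10)/(8*(k**2 + 10*k + 24))

Compute t_(k+1)/t_k: get (k + 4)*(2*k + 13)/((k + 8)*(2*k + 11)).
Take A(k)=k + 4, B(k)=k + 8, C(k)=k + 11/2.
Solve (k + 4)·f(k+1) − (k + 7)·f(k) = k + 11/2.
deg f ≤ 3 (via 1,1,1).
A polynomial solution: f(k) = k*(k + 5)*(k + 10)/48.
Certificate R = B(k−1)f/C = k*(k + 5)*(k + 7)*(k + 10)/(24*(2*k + 11)) gives s_k = k*(k + 10)/(8*(k**2 + 10*k + 24)).
s_(k+1) − s_k = 3*(2*k + 11)/(k**4 + 22*k**3 + 179*k**2 + 638*k + 840) = t_k.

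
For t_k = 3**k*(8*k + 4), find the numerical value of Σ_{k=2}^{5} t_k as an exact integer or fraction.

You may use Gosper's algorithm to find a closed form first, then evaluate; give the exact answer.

r(k) = 3*(2*k + 3)/(2*k + 1) after simplifying.
Gosper form: A/B · C(k+1)/C(k) with A=3, B=1, C=k + 1/2.
Solve (3)·f(k+1) − (1)·f(k) = k + 1/2.
Bound: deg f ≤ 1.
Coefficient equations give f(k) = (k - 1)/2.
So s_k = (B(k−1)f/C)·t_k = ((k - 1)/(2*k + 1))·t_k = 4*3**k*(k - 1).
Δs = 3**k*(8*k + 4), as required.
Sum = s_(6) − s_(2); s_(6) = 14580, s_(2) = 36 ⇒ 14544.

Σ = 14544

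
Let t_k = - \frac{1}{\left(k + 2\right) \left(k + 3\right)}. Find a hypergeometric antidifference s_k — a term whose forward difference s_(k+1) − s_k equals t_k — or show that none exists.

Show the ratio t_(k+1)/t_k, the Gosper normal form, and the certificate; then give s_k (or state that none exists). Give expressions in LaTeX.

s_k = - \frac{k}{2 k + 4}

Step 1: r(k) = (k + 2)/(k + 4).
Factor: A=k + 2; B=k + 4; C=1.
Need (k + 2)·f(k+1) − (k + 3)·f(k) = 1.
From deg A=1, deg B=1, deg C=0: d=1.
Solving with deg f ≤ 1: f(k) = k/2.
R(k) = B(k−1)·f(k)/C(k) = k*(k + 3)/2; s_k = R·t_k = -k/(2*k + 4).
Check: Δs_k = -1/(k**2 + 5*k + 6). ✓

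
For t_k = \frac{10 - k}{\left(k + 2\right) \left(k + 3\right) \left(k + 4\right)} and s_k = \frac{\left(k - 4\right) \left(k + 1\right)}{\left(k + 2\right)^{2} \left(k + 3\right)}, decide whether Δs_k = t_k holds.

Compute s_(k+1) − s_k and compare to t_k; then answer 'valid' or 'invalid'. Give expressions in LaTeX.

Invalid: residual \frac{2 \left(k^{2} - 4 k - 18\right)}{k^{5} + 14 k^{4} + 77 k^{3} + 208 k^{2} + 276 k + 144} ≠ 0.

s_(k+1) = (k - 3)*(k + 2)/((k + 3)**2*(k + 4))
s_(k+1) − s_k = (-(k - 4)*(k + 1)*(k + 3)*(k + 4) + (k - 3)*(k + 2)**3)/((k + 2)**2*(k + 3)**2*(k + 4))
(s_(k+1) − s_k) − t_k = 2*(k**2 - 4*k - 18)/(k**5 + 14*k**4 + 77*k**3 + 208*k**2 + 276*k + 144)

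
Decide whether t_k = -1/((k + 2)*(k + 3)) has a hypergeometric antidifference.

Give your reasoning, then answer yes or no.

Yes. s_k = -k/(2*k + 4).

r(k) = (k + 2)/(k + 4) after simplifying.
A = k + 2, B = k + 4, C = 1.
Need (k + 2)·f(k+1) − (k + 3)·f(k) = 1.
From deg A=1, deg B=1, deg C=0: d=1.
Coefficient equations give f(k) = k/2.
R(k) = B(k−1)·f(k)/C(k) = k*(k + 3)/2; s_k = R·t_k = -k/(2*k + 4).
Δs = -1/(k**2 + 5*k + 6), as required.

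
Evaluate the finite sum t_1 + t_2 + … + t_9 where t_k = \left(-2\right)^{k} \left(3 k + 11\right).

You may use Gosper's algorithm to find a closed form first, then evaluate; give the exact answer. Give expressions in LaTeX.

Σ = -13320

The ratio is 2*(-3*k - 14)/(3*k + 11).
Normal form (A,B,C) = (-2, 1, k + 11/3).
Need (-2)·f(k+1) − (1)·f(k) = k + 11/3.
From deg A=0, deg B=0, deg C=1: d=1.
A polynomial solution: f(k) = -(k + 3)/3.
Then R = B(k−1)f/C = -(k + 3)/(3*k + 11), so s_k = R(k)·t_k = (-2)**k*(-k - 3).
s_(k+1) − s_k = (-2)**k*(3*k + 11) = t_k.
Sum = s_(10) − s_(1); s_(10) = -13312, s_(1) = 8 ⇒ -13320.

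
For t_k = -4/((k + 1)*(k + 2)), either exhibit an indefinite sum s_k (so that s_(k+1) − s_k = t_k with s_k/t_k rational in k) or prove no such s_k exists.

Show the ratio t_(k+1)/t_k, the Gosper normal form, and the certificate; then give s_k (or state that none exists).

r(k) = (k + 1)/(k + 3) after simplifying.
A = k + 1, B = k + 3, C = 1.
f must satisfy (k + 1)·f(k+1) − (k + 2)·f(k) = 1.
Bound: deg f ≤ 1.
Solving with deg f ≤ 1: f(k) = k.
Then R = B(k−1)f/C = k*(k + 2), so s_k = R(k)·t_k = -4*k/(k + 1).
Verify: -4/(k**2 + 3*k + 2) matches t_k.

s_k = -4*k/(k + 1)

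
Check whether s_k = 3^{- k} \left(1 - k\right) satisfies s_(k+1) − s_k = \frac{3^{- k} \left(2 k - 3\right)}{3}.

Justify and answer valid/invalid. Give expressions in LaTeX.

s_(k+1) = -k/(3*3**k)
s_(k+1) − s_k = (2*k - 3)/(3*3**k)
(s_(k+1) − s_k) − t_k = 0

valid; difference matches t_k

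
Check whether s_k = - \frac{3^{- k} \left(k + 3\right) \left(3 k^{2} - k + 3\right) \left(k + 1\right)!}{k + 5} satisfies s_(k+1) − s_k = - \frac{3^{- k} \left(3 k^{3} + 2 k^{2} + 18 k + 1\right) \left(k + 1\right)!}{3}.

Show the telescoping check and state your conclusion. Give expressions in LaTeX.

s_(k+1) = -(k + 4)*(3*k**2 + 5*k + 5)*factorial(k + 2)/(3*3**k*(k + 6))
s_(k+1) − s_k = -(3*k**5 + 29*k**4 + 96*k**3 + 221*k**2 + 363*k + 38)*factorial(k + 1)/(3*3**k*(k + 5)*(k + 6))
(s_(k+1) − s_k) − t_k = 2*(3*k**4 + 17*k**3 + 19*k**2 + 94*k - 4)*factorial(k + 1)/(3*3**k*(k + 5)*(k + 6))

Invalid: residual \frac{2 \cdot 3^{- k} \left(3 k^{4} + 17 k^{3} + 19 k^{2} + 94 k - 4\right) \left(k + 1\right)!}{3 \left(k + 5\right) \left(k + 6\right)} ≠ 0.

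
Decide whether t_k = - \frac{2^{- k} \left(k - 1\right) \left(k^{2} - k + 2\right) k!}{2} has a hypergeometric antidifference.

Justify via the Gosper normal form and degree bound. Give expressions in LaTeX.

r(k) = k*(k + 1)*(-k + (k + 1)**2 + 1)/(2*(k - 1)*(k**2 - k + 2)) after simplifying.
Take A(k)=k/2 + 1/2, B(k)=1, C(k)=k**3 - 2*k**2 + 3*k - 2.
Key eq: (k/2 + 1/2)·f(k+1) = (1)·f(k) + (k**3 - 2*k**2 + 3*k - 2).
Bound: deg f ≤ 2.
Solve for f: f(k) = 2*k*(k - 3) (degree 2 ≤ 2).
So s_k = (B(k−1)f/C)·t_k = (2*k*(k - 3)/((k - 1)*(k**2 - k + 2)))·t_k = -k*(k - 3)*factorial(k)/2**k.
Δs = -(k - 1)*(k**2 - k + 2)*factorial(k)/(2*2**k), as required.

Yes. s_k = - 2^{- k} k \left(k - 3\right) k!.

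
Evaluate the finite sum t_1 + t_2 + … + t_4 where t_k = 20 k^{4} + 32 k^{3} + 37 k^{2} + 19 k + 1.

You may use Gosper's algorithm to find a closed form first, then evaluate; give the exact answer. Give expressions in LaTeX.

r(k) = (20*k**4 + 112*k**3 + 253*k**2 + 269*k + 109)/(20*k**4 + 32*k**3 + 37*k**2 + 19*k + 1) after simplifying.
So A=1 and B=1, with C=k**4 + 8*k**3/5 + 37*k**2/20 + 19*k/20 + 1/20.
Solve (1)·f(k+1) − (1)·f(k) = k**4 + 8*k**3/5 + 37*k**2/20 + 19*k/20 + 1/20.
Degrees (0,0,4) ⇒ d ≤ 5.
Match coefficients ⇒ f(k) = k*(4*k**4 - 2*k**3 + 3*k**2 - k - 3)/20.
Get s_k = R·t_k = k*(4*k**4 - 2*k**3 + 3*k**2 - k - 3) with R(k) = B(k−1)f(k)/C(k) = k*(4*k**4 - 2*k**3 + 3*k**2 - k - 3)/(20*k**4 + 32*k**3 + 37*k**2 + 19*k + 1).
Check: Δs_k = 20*k**4 + 32*k**3 + 37*k**2 + 19*k + 1. ✓
Telescoping: Σ = s_(5) − s_(1) = 11585 − (1) = 11584.

Σ = 11584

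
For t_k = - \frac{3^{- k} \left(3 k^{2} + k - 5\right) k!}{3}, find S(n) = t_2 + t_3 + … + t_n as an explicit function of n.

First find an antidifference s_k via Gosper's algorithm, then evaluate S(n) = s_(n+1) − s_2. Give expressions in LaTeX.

Step 1: r(k) = (k + 1)*(k + 3*(k + 1)**2 - 4)/(3*(3*k**2 + k - 5)).
Take A(k)=k/3 + 1/3, B(k)=1, C(k)=k**2 + k/3 - 5/3.
f must satisfy (k/3 + 1/3)·f(k+1) − (1)·f(k) = k**2 + k/3 - 5/3.
From deg A=1, deg B=0, deg C=2: d=1.
Solving with deg f ≤ 1: f(k) = 3*k + 4.
R(k) = B(k−1)·f(k)/C(k) = 3*(3*k + 4)/(3*k**2 + k - 5); s_k = R·t_k = -(3*k + 4)*factorial(k)/3**k.
Δs = -(3*k**2 + k - 5)*factorial(k)/(3*3**k), as required.
Evaluate: s_(n+1) = -3**(-n - 1)*(3*n + 7)*factorial(n + 1); subtract s_(2) = -20/9 ⇒ S(n) = 3**(-n - 2)*(20*3**n - 9*n**2*factorial(n) - 30*n*factorial(n) - 21*factorial(n)).

S(n) = 3^{- n - 2} \left(20 \cdot 3^{n} - 9 n^{2} n! - 30 n n! - 21 n!\right)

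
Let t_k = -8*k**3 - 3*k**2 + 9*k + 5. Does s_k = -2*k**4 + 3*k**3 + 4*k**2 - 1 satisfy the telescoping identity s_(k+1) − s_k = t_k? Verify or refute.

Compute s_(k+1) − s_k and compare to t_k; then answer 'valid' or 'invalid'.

valid; difference matches t_k

s_(k+1) = -2*k**4 - 5*k**3 + k**2 + 9*k + 4
s_(k+1) − s_k = -8*k**3 - 3*k**2 + 9*k + 5
(s_(k+1) − s_k) − t_k = 0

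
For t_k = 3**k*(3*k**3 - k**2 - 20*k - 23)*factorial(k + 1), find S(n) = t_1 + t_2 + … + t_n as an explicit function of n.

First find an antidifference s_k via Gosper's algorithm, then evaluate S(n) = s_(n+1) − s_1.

t_(k+1)/t_k = 3*(3*k**4 + 14*k**3 + 3*k**2 - 67*k - 82)/(3*k**3 - k**2 - 20*k - 23).
Gosper form: A/B · C(k+1)/C(k) with A=3*k + 6, B=1, C=k**3 - k**2/3 - 20*k/3 - 23/3.
Key eq: (3*k + 6)·f(k+1) = (1)·f(k) + (k**3 - k**2/3 - 20*k/3 - 23/3).
d = 2 from the (1,0,3) case.
Coefficient equations give f(k) = (k**2 - 4*k - 1)/3.
Get s_k = R·t_k = 3**k*(k**2 - 4*k - 1)*factorial(k + 1) with R(k) = B(k−1)f(k)/C(k) = (k**2 - 4*k - 1)/(3*k**3 - k**2 - 20*k - 23).
Check: Δs_k = 3**k*(3*k**3 - k**2 - 20*k - 23)*factorial(k + 1). ✓
s_(n+1) = 3**(n + 1)*(n**2 - 2*n - 4)*factorial(n + 2) and s_(1) = -24, so S(n) = 3*3**n*n**4*factorial(n) + 3*3**n*n**3*factorial(n) - 24*3**n*n**2*factorial(n) - 48*3**n*n*factorial(n) - 24*3**n*factorial(n) + 24.

S(n) = 3*3**n*n**4*factorial(n) + 3*3**n*n**3*factorial(n) - 24*3**n*n**2*factorial(n) - 48*3**n*n*factorial(n) - 24*3**n*factorial(n) + 24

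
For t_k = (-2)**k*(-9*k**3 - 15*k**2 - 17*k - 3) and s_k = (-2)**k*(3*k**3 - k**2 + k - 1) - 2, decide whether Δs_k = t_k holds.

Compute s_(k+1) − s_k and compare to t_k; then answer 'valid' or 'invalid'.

s_(k+1) = -2*(-2)**k*(k + 3*(k + 1)**3 - (k + 1)**2) - 2
s_(k+1) − s_k = (-2)**k*(-9*k**3 - 15*k**2 - 17*k - 3)
(s_(k+1) − s_k) − t_k = 0

valid (s_(k+1) − s_k reduces to t_k)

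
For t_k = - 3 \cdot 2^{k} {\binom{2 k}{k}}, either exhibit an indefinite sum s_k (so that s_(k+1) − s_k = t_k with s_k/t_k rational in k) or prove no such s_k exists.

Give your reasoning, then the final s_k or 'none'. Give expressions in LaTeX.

Step 1: r(k) = 4*(2*k + 1)/(k + 1).
Factor: A=8*k + 4; B=k + 1; C=1.
Key eq: (8*k + 4)·f(k+1) = (k)·f(k) + (1).
deg f ≤ -1 (via 1,1,0).
d = -1 < 0 ⇒ no nonzero polynomial f; not summable.

no hypergeometric antidifference exists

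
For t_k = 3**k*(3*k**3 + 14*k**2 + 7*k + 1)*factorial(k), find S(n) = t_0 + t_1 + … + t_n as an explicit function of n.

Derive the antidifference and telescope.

Ratio r(k) = 3*(3*k**4 + 26*k**3 + 67*k**2 + 69*k + 25)/(3*k**3 + 14*k**2 + 7*k + 1).
A = 3*k + 3, B = 1, C = k**3 + 14*k**2/3 + 7*k/3 + 1/3.
Set up (3*k + 3)·f(k+1) − (1)·f(k) − (k**3 + 14*k**2/3 + 7*k/3 + 1/3) = 0.
deg f ≤ 2 (via 1,0,3).
Solving with deg f ≤ 2: f(k) = (k**2 + 2*k - 4)/3.
So s_k = (B(k−1)f/C)·t_k = ((k**2 + 2*k - 4)/(3*k**3 + 14*k**2 + 7*k + 1))·t_k = 3**k*(k**2 + 2*k - 4)*factorial(k).
Δs = 3**k*(3*k**3 + 14*k**2 + 7*k + 1)*factorial(k), as required.
s_(n+1) = 3**(n + 1)*(n**2 + 4*n - 1)*factorial(n + 1) and s_(0) = -4, so S(n) = 3*3**n*n**3*factorial(n) + 15*3**n*n**2*factorial(n) + 9*3**n*n*factorial(n) - 3*3**n*factorial(n) + 4.

S(n) = 3*3**n*n**3*factorial(n) + 15*3**n*n**2*factorial(n) + 9*3**n*n*factorial(n) - 3*3**n*factorial(n) + 4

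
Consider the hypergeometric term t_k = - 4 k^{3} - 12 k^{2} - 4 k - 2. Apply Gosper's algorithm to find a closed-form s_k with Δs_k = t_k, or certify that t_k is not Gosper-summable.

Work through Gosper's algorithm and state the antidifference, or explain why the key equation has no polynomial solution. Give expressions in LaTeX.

r(k) = (2*k**3 + 12*k**2 + 20*k + 11)/(2*k**3 + 6*k**2 + 2*k + 1) after simplifying.
Gosper form: A/B · C(k+1)/C(k) with A=1, B=1, C=k**3 + 3*k**2 + k + 1/2.
Set up (1)·f(k+1) − (1)·f(k) − (k**3 + 3*k**2 + k + 1/2) = 0.
Degrees (0,0,3) ⇒ d ≤ 4.
Coefficient equations give f(k) = k*(k**3 + 2*k**2 - 3*k + 2)/4.
So s_k = (B(k−1)f/C)·t_k = (k*(k**3 + 2*k**2 - 3*k + 2)/(2*(2*k**3 + 6*k**2 + 2*k + 1)))·t_k = k*(-k**3 - 2*k**2 + 3*k - 2).
Δs = -4*k**3 - 12*k**2 - 4*k - 2, as required.

s_k = k \left(- k^{3} - 2 k^{2} + 3 k - 2\right)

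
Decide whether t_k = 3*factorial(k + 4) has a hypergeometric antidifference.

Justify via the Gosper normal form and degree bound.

r(k) = k + 5 after simplifying.
A = k + 5, B = 1, C = 1.
Need (k + 5)·f(k+1) − (1)·f(k) = 1.
From deg A=1, deg B=0, deg C=0: d=-1.
Negative degree bound (-1): no f exists, t_k not Gosper-summable.

No — negative degree bound, so no certificate f.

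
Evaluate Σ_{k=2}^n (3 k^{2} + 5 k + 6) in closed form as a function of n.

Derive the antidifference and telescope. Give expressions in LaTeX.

Compute t_(k+1)/t_k: get (3*k**2 + 11*k + 14)/(3*k**2 + 5*k + 6).
Normal form (A,B,C) = (1, 1, k**2 + 5*k/3 + 2).
f must satisfy (1)·f(k+1) − (1)·f(k) = k**2 + 5*k/3 + 2.
Degrees (0,0,2) ⇒ d ≤ 3.
Match coefficients ⇒ f(k) = k*(k**2 + k + 4)/3.
Certificate R = B(k−1)f/C = k*(k**2 + k + 4)/(3*k**2 + 5*k + 6) gives s_k = k*(k**2 + k + 4).
Verify: 3*k**2 + 5*k + 6 matches t_k.
s_(n+1) = n**3 + 4*n**2 + 9*n + 6 and s_(2) = 20, so S(n) = n**3 + 4*n**2 + 9*n - 14.

S(n) = n^{3} + 4 n^{2} + 9 n - 14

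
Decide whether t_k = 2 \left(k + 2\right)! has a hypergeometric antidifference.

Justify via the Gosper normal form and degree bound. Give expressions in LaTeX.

No. Not Gosper-summable.

Compute t_(k+1)/t_k: get k + 3.
Normal form (A,B,C) = (k + 3, 1, 1).
Solve (k + 3)·f(k+1) − (1)·f(k) = 1.
Bound: deg f ≤ -1.
deg f ≤ -1 is impossible — no certificate.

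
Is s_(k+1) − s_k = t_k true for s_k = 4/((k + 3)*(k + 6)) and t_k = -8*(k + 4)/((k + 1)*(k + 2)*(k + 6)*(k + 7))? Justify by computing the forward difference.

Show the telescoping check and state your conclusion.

Invalid: residual 8*(3*k**2 + 23*k + 38)/(k**6 + 23*k**5 + 207*k**4 + 925*k**3 + 2144*k**2 + 2412*k + 1008) ≠ 0.

s_(k+1) = 4/((k + 4)*(k + 7))
s_(k+1) − s_k = 8*(-k - 5)/(k**4 + 20*k**3 + 145*k**2 + 450*k + 504)
(s_(k+1) − s_k) − t_k = 8*(3*k**2 + 23*k + 38)/(k**6 + 23*k**5 + 207*k**4 + 925*k**3 + 2144*k**2 + 2412*k + 1008)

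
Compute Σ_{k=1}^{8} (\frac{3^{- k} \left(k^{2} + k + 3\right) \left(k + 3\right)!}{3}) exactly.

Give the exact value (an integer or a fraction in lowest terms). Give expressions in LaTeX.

Σ = 15769600/81

Step 1: r(k) = (k + 4)*(k + (k + 1)**2 + 4)/(3*(k**2 + k + 3)).
Take A(k)=k/3 + 4/3, B(k)=1, C(k)=k**2 + k + 3.
Need (k/3 + 4/3)·f(k+1) − (1)·f(k) = k**2 + k + 3.
From deg A=1, deg B=0, deg C=2: d=1.
A polynomial solution: f(k) = 3*(k - 1).
So s_k = (B(k−1)f/C)·t_k = (3*(k - 1)/(k**2 + k + 3))·t_k = (k - 1)*factorial(k + 3)/3**k.
Verify: (k**2 + k + 3)*factorial(k + 3)/(3*3**k) matches t_k.
Telescoping: Σ = s_(9) − s_(1) = 15769600/81 − (0) = 15769600/81.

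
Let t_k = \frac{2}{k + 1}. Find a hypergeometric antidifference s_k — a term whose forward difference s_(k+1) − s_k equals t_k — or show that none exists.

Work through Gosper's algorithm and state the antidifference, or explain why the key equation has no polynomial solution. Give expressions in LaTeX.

no hypergeometric antidifference exists

t_(k+1)/t_k = (k + 1)/(k + 2).
Normal form (A,B,C) = (k + 1, k + 2, 1).
Need (k + 1)·f(k+1) − (k + 1)·f(k) = 1.
Degrees (1,1,0) ⇒ d ≤ 0.
Write f(k) = c0. Then LHS − RHS = -1, requiring -1 = 0: contradictory. No certificate.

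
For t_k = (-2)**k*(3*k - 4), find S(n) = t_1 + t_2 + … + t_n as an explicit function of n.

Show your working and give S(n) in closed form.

S(n) = 2*(-2)**n*n - 2*(-2)**n + 2

r(k) = 2*(1 - 3*k)/(3*k - 4) after simplifying.
So A=-2 and B=1, with C=k - 4/3.
Set up (-2)·f(k+1) − (1)·f(k) − (k - 4/3) = 0.
d = 1 from the (0,0,1) case.
Coefficient equations give f(k) = -(k - 2)/3.
Get s_k = R·t_k = (-2)**k*(2 - k) with R(k) = B(k−1)f(k)/C(k) = -(k - 2)/(3*k - 4).
Check: Δs_k = (-2)**k*(3*k - 4). ✓
Telescope: S(n) = s_(n+1) − s_(1) = (-2)**(n + 1)*(1 - n) − (-2) = 2*(-2)**n*n - 2*(-2)**n + 2.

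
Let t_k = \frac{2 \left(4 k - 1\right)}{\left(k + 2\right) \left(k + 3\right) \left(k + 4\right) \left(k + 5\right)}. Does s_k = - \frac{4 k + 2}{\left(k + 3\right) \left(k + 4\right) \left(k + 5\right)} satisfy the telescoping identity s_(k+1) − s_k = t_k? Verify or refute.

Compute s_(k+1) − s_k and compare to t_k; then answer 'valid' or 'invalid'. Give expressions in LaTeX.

Invalid: residual - \frac{36 k}{k^{5} + 20 k^{4} + 155 k^{3} + 580 k^{2} + 1044 k + 720} ≠ 0.

s_(k+1) = 2*(-2*k - 3)/((k + 4)*(k + 5)*(k + 6))
s_(k+1) − s_k = 2*(4*k - 3)/(k**4 + 18*k**3 + 119*k**2 + 342*k + 360)
(s_(k+1) − s_k) − t_k = -36*k/(k**5 + 20*k**4 + 155*k**3 + 580*k**2 + 1044*k + 720)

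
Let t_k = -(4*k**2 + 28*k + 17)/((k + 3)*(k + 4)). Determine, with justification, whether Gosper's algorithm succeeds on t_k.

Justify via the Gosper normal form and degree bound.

Ratio r(k) = (k + 3)*(28*k + 4*(k + 1)**2 + 45)/((k + 5)*(4*k**2 + 28*k + 17)).
Normal form (A,B,C) = (k + 3, k + 5, k**2 + 7*k + 17/4).
Need (k + 3)·f(k+1) − (k + 4)·f(k) = k**2 + 7*k + 17/4.
d = 2 from the (1,1,2) case.
A polynomial solution: f(k) = k*(12*k + 5)/12.
So s_k = (B(k−1)f/C)·t_k = (k*(k + 4)*(12*k + 5)/(3*(4*k**2 + 28*k + 17)))·t_k = k*(-12*k - 5)/(3*(k + 3)).
Check: Δs_k = (-4*k**2 - 28*k - 17)/(k**2 + 7*k + 12). ✓

Yes. s_k = k*(-12*k - 5)/(3*(k + 3)).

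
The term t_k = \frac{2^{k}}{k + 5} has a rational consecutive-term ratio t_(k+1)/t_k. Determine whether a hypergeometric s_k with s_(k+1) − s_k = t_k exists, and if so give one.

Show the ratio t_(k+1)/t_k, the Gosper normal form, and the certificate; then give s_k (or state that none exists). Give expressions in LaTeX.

no hypergeometric antidifference exists

Compute t_(k+1)/t_k: get 2*(k + 5)/(k + 6).
A = 2*k + 10, B = k + 6, C = 1.
Need (2*k + 10)·f(k+1) − (k + 5)·f(k) = 1.
From deg A=1, deg B=1, deg C=0: d=-1.
deg f ≤ -1 is impossible — no certificate.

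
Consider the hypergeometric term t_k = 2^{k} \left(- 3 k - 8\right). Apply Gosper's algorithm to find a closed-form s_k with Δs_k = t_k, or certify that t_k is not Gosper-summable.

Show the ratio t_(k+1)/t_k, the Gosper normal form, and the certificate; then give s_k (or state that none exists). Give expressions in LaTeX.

Ratio r(k) = 2*(3*k + 11)/(3*k + 8).
Gosper form: A/B · C(k+1)/C(k) with A=2, B=1, C=k + 8/3.
Key eq: (2)·f(k+1) = (1)·f(k) + (k + 8/3).
Degrees (0,0,1) ⇒ d ≤ 1.
A polynomial solution: f(k) = (3*k + 2)/3.
Certificate R = B(k−1)f/C = (3*k + 2)/(3*k + 8) gives s_k = 2**k*(-3*k - 2).
s_(k+1) − s_k = 2**k*(-3*k - 8) = t_k.

s_k = 2^{k} \left(- 3 k - 2\right)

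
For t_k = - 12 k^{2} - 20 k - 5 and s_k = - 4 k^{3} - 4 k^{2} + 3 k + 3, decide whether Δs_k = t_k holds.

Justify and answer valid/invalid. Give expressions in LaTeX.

s_(k+1) = -4*k**3 - 16*k**2 - 17*k - 2
s_(k+1) − s_k = -12*k**2 - 20*k - 5
(s_(k+1) − s_k) − t_k = 0

valid (s_(k+1) − s_k reduces to t_k)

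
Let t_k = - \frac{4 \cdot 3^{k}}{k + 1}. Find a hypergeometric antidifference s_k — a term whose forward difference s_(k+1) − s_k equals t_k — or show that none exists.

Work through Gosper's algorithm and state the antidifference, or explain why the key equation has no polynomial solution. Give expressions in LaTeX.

not Gosper-summable; s_k does not exist

The ratio is 3*(k + 1)/(k + 2).
Factor: A=3*k + 3; B=k + 2; C=1.
Set up (3*k + 3)·f(k+1) − (k + 1)·f(k) − (1) = 0.
From deg A=1, deg B=1, deg C=0: d=-1.
Bound -1 < 0, so the key equation has no polynomial solution.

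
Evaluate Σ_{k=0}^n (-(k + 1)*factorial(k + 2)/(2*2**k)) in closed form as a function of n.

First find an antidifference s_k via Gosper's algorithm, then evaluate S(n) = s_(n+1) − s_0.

S(n) = 2 - factorial(n + 3)/(2*2**n)

t_(k+1)/t_k = (k + 2)*(k + 3)/(2*(k + 1)).
Gosper form: A/B · C(k+1)/C(k) with A=k/2 + 3/2, B=1, C=k + 1.
Set up (k/2 + 3/2)·f(k+1) − (1)·f(k) − (k + 1) = 0.
deg f ≤ 0 (via 1,0,1).
Solving with deg f ≤ 0: f(k) = 2.
Get s_k = R·t_k = -factorial(k + 2)/2**k with R(k) = B(k−1)f(k)/C(k) = 2/(k + 1).
s_(k+1) − s_k = -(k + 1)*factorial(k + 2)/(2*2**k) = t_k.
s_(n+1) = -2**(-n - 1)*factorial(n + 3) and s_(0) = -2, so S(n) = 2 - factorial(n + 3)/(2*2**n).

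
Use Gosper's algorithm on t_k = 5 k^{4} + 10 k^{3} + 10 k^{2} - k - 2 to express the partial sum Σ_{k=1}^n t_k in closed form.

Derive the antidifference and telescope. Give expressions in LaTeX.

t_(k+1)/t_k = (5*k**4 + 30*k**3 + 70*k**2 + 69*k + 22)/(5*k**4 + 10*k**3 + 10*k**2 - k - 2).
Gosper form: A/B · C(k+1)/C(k) with A=1, B=1, C=k**4 + 2*k**3 + 2*k**2 - k/5 - 2/5.
Set up (1)·f(k+1) − (1)·f(k) − (k**4 + 2*k**3 + 2*k**2 - k/5 - 2/5) = 0.
d = 5 from the (0,0,4) case.
Match coefficients ⇒ f(k) = k**2*(k**3 - 3)/5.
Get s_k = R·t_k = k**2*(k**3 - 3) with R(k) = B(k−1)f(k)/C(k) = k**2*(k**3 - 3)/(5*k**4 + 10*k**3 + 10*k**2 - k - 2).
Check: Δs_k = 5*k**4 + 10*k**3 + 10*k**2 - k - 2. ✓
Telescope: S(n) = s_(n+1) − s_(1) = n**5 + 5*n**4 + 10*n**3 + 7*n**2 - n - 2 − (-2) = n*(n**4 + 5*n**3 + 10*n**2 + 7*n - 1).

S(n) = n \left(n^{4} + 5 n^{3} + 10 n^{2} + 7 n - 1\right)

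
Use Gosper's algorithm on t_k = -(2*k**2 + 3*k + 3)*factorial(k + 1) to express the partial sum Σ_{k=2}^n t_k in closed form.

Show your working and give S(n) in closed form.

S(n) = -2*n*factorial(n + 2) - factorial(n + 2) + 18

t_(k+1)/t_k = (k + 2)*(3*k + 2*(k + 1)**2 + 6)/(2*k**2 + 3*k + 3).
Factor: A=k + 2; B=1; C=k**2 + 3*k/2 + 3/2.
Set up (k + 2)·f(k+1) − (1)·f(k) − (k**2 + 3*k/2 + 3/2) = 0.
deg f ≤ 1 (via 1,0,2).
Match coefficients ⇒ f(k) = (2*k - 1)/2.
Certificate R = B(k−1)f/C = (2*k - 1)/(2*k**2 + 3*k + 3) gives s_k = -(2*k - 1)*factorial(k + 1).
s_(k+1) − s_k = -(2*k**2 + 3*k + 3)*factorial(k + 1) = t_k.
Evaluate: s_(n+1) = -(2*n + 1)*factorial(n + 2); subtract s_(2) = -18 ⇒ S(n) = -2*n*factorial(n + 2) - factorial(n + 2) + 18.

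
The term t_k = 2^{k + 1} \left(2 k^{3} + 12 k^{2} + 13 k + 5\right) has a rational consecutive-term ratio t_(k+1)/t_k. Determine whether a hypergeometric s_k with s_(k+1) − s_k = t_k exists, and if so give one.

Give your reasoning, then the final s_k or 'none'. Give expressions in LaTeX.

s_k = 2^{k + 1} \left(2 k^{3} + k - 1\right)

t_(k+1)/t_k = 2*(2*k**3 + 18*k**2 + 43*k + 32)/(2*k**3 + 12*k**2 + 13*k + 5).
Factor: A=2; B=1; C=k**3 + 6*k**2 + 13*k/2 + 5/2.
Set up (2)·f(k+1) − (1)·f(k) − (k**3 + 6*k**2 + 13*k/2 + 5/2) = 0.
From deg A=0, deg B=0, deg C=3: d=3.
Solve for f: f(k) = (2*k**3 + k - 1)/2 (degree 3 ≤ 3).
R(k) = B(k−1)·f(k)/C(k) = (2*k**3 + k - 1)/(2*k**3 + 12*k**2 + 13*k + 5); s_k = R·t_k = 2**(k + 1)*(2*k**3 + k - 1).
Check: Δs_k = 2**(k + 1)*(-2*k**3 + k + 4*(k + 1)**3 + 1). ✓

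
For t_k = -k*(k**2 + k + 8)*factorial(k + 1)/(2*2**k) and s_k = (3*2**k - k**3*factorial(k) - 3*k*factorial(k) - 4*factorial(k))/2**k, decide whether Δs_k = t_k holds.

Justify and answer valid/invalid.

valid; difference matches t_k

s_(k+1) = (6*2**k - k**4*factorial(k) - 4*k**3*factorial(k) - 9*k**2*factorial(k) - 14*k*factorial(k) - 8*factorial(k))/(2*2**k)
s_(k+1) − s_k = -k*(k**2 + k + 8)*factorial(k + 1)/(2*2**k)
(s_(k+1) − s_k) − t_k = 0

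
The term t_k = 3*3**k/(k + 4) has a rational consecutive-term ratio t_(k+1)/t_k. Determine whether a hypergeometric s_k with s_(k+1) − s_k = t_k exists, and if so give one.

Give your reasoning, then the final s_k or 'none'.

not Gosper-summable; s_k does not exist

Ratio r(k) = 3*(k + 4)/(k + 5).
So A=3*k + 12 and B=k + 5, with C=1.
Solve (3*k + 12)·f(k+1) − (k + 4)·f(k) = 1.
From deg A=1, deg B=1, deg C=0: d=-1.
d = -1 < 0 ⇒ no nonzero polynomial f; not summable.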